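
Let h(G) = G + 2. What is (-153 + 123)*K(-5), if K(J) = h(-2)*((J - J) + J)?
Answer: 0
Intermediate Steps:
h(G) = 2 + G
K(J) = 0 (K(J) = (2 - 2)*((J - J) + J) = 0*(0 + J) = 0*J = 0)
(-153 + 123)*K(-5) = (-153 + 123)*0 = -30*0 = 0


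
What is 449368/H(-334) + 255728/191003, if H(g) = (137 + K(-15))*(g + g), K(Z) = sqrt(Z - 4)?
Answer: -1068664068337/299645124394 + 56171*I*sqrt(19)/1568798 ≈ -3.5664 + 0.15607*I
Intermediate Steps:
K(Z) = sqrt(-4 + Z)
H(g) = 2*g*(137 + I*sqrt(19)) (H(g) = (137 + sqrt(-4 - 15))*(g + g) = (137 + sqrt(-19))*(2*g) = (137 + I*sqrt(19))*(2*g) = 2*g*(137 + I*sqrt(19)))
449368/H(-334) + 255728/191003 = 449368/((2*(-334)*(137 + I*sqrt(19)))) + 255728/191003 = 449368/(-91516 - 668*I*sqrt(19)) + 255728*(1/191003) = 449368/(-91516 - 668*I*sqrt(19)) + 255728/191003 = 255728/191003 + 449368/(-91516 - 668*I*sqrt(19))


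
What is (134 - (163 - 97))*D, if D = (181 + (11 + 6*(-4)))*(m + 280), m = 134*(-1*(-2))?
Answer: 6260352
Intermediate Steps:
m = 268 (m = 134*2 = 268)
D = 92064 (D = (181 + (11 + 6*(-4)))*(268 + 280) = (181 + (11 - 24))*548 = (181 - 13)*548 = 168*548 = 92064)
(134 - (163 - 97))*D = (134 - (163 - 97))*92064 = (134 - 1*66)*92064 = (134 - 66)*92064 = 68*92064 = 6260352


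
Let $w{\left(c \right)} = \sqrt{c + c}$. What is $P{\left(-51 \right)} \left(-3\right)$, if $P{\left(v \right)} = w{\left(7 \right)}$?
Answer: $- 3 \sqrt{14} \approx -11.225$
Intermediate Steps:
$w{\left(c \right)} = \sqrt{2} \sqrt{c}$ ($w{\left(c \right)} = \sqrt{2 c} = \sqrt{2} \sqrt{c}$)
$P{\left(v \right)} = \sqrt{14}$ ($P{\left(v \right)} = \sqrt{2} \sqrt{7} = \sqrt{14}$)
$P{\left(-51 \right)} \left(-3\right) = \sqrt{14} \left(-3\right) = - 3 \sqrt{14}$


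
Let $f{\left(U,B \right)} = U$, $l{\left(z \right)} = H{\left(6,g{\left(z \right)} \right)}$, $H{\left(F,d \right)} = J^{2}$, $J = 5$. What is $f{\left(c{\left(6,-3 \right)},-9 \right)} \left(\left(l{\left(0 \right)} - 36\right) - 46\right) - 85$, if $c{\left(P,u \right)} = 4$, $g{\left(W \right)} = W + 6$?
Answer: $-313$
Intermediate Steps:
$g{\left(W \right)} = 6 + W$
$H{\left(F,d \right)} = 25$ ($H{\left(F,d \right)} = 5^{2} = 25$)
$l{\left(z \right)} = 25$
$f{\left(c{\left(6,-3 \right)},-9 \right)} \left(\left(l{\left(0 \right)} - 36\right) - 46\right) - 85 = 4 \left(\left(25 - 36\right) - 46\right) - 85 = 4 \left(-11 - 46\right) - 85 = 4 \left(-57\right) - 85 = -228 - 85 = -313$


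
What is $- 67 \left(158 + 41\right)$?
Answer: $-13333$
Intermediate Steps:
$- 67 \left(158 + 41\right) = \left(-67\right) 199 = -13333$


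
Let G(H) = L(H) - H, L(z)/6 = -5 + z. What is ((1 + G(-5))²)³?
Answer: 24794911296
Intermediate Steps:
L(z) = -30 + 6*z (L(z) = 6*(-5 + z) = -30 + 6*z)
G(H) = -30 + 5*H (G(H) = (-30 + 6*H) - H = -30 + 5*H)
((1 + G(-5))²)³ = ((1 + (-30 + 5*(-5)))²)³ = ((1 + (-30 - 25))²)³ = ((1 - 55)²)³ = ((-54)²)³ = 2916³ = 24794911296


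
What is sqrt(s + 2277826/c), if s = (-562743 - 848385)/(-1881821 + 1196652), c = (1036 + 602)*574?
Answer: sqrt(1054484439337640963210)/15338193234 ≈ 2.1171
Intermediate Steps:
c = 940212 (c = 1638*574 = 940212)
s = 1411128/685169 (s = -1411128/(-685169) = -1411128*(-1/685169) = 1411128/685169 ≈ 2.0595)
sqrt(s + 2277826/c) = sqrt(1411128/685169 + 2277826/940212) = sqrt(1411128/685169 + 2277826*(1/940212)) = sqrt(1411128/685169 + 1138913/470106) = sqrt(1443727620865/322102057914) = sqrt(1054484439337640963210)/15338193234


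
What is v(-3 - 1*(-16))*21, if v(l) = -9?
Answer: -189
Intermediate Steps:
v(-3 - 1*(-16))*21 = -9*21 = -189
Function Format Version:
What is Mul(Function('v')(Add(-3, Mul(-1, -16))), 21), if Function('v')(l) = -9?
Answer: -189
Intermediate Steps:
Mul(Function('v')(Add(-3, Mul(-1, -16))), 21) = Mul(-9, 21) = -189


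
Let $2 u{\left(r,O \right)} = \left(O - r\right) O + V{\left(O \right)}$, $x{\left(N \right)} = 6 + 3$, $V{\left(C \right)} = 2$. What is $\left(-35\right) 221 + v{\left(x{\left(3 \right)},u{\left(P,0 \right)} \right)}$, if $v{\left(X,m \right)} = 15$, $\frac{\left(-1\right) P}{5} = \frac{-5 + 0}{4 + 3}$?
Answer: $-7720$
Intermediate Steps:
$x{\left(N \right)} = 9$
$P = \frac{25}{7}$ ($P = - 5 \frac{-5 + 0}{4 + 3} = - 5 \left(- \frac{5}{7}\right) = - 5 \left(\left(-5\right) \frac{1}{7}\right) = \left(-5\right) \left(- \frac{5}{7}\right) = \frac{25}{7} \approx 3.5714$)
$u{\left(r,O \right)} = 1 + \frac{O \left(O - r\right)}{2}$ ($u{\left(r,O \right)} = \frac{\left(O - r\right) O + 2}{2} = \frac{O \left(O - r\right) + 2}{2} = \frac{2 + O \left(O - r\right)}{2} = 1 + \frac{O \left(O - r\right)}{2}$)
$\left(-35\right) 221 + v{\left(x{\left(3 \right)},u{\left(P,0 \right)} \right)} = \left(-35\right) 221 + 15 = -7735 + 15 = -7720$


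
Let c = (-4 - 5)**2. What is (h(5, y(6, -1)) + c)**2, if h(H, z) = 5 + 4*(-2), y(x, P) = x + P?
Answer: 6084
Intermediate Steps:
y(x, P) = P + x
h(H, z) = -3 (h(H, z) = 5 - 8 = -3)
c = 81 (c = (-9)**2 = 81)
(h(5, y(6, -1)) + c)**2 = (-3 + 81)**2 = 78**2 = 6084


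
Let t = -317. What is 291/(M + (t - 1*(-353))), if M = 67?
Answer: 291/103 ≈ 2.8252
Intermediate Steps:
291/(M + (t - 1*(-353))) = 291/(67 + (-317 - 1*(-353))) = 291/(67 + (-317 + 353)) = 291/(67 + 36) = 291/103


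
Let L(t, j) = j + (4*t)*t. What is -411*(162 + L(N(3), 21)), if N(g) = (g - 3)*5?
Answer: -75213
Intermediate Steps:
N(g) = -15 + 5*g (N(g) = (-3 + g)*5 = -15 + 5*g)
L(t, j) = j + 4*t²
-411*(162 + L(N(3), 21)) = -411*(162 + (21 + 4*(-15 + 5*3)²)) = -411*(162 + (21 + 4*(-15 + 15)²)) = -411*(162 + (21 + 4*0²)) = -411*(162 + (21 + 4*0)) = -411*(162 + (21 + 0)) = -411*(162 + 21) = -411*183 = -75213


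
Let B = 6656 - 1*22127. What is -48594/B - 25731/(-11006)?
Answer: 310969955/56757942 ≈ 5.4789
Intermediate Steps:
B = -15471 (B = 6656 - 22127 = -15471)
-48594/B - 25731/(-11006) = -48594/(-15471) - 25731/(-11006) = -48594*(-1/15471) - 25731*(-1/11006) = 16198/5157 + 25731/11006 = 310969955/56757942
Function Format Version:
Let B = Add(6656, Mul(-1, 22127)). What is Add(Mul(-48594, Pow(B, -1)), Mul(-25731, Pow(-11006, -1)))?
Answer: Rational(310969955, 56757942) ≈ 5.4789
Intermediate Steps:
B = -15471 (B = Add(6656, -22127) = -15471)
Add(Mul(-48594, Pow(B, -1)), Mul(-25731, Pow(-11006, -1))) = Add(Mul(-48594, Pow(-15471, -1)), Mul(-25731, Pow(-11006, -1))) = Add(Mul(-48594, Rational(-1, 15471)), Mul(-25731, Rational(-1, 11006))) = Add(Rational(16198, 5157), Rational(25731, 11006)) = Rational(310969955, 56757942)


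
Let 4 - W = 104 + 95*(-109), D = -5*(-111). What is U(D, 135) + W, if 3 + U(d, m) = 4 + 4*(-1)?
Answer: 10252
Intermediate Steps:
D = 555
U(d, m) = -3 (U(d, m) = -3 + (4 + 4*(-1)) = -3 + (4 - 4) = -3 + 0 = -3)
W = 10255 (W = 4 - (104 + 95*(-109)) = 4 - (104 - 10355) = 4 - 1*(-10251) = 4 + 10251 = 10255)
U(D, 135) + W = -3 + 10255 = 10252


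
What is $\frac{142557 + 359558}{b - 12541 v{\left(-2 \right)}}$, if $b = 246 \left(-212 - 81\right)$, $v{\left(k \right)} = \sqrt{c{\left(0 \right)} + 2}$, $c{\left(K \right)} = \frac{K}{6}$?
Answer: $- \frac{18095722485}{2440342361} + \frac{6297024215 \sqrt{2}}{4880684722} \approx -5.5906$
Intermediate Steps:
$c{\left(K \right)} = \frac{K}{6}$ ($c{\left(K \right)} = K \frac{1}{6} = \frac{K}{6}$)
$v{\left(k \right)} = \sqrt{2}$ ($v{\left(k \right)} = \sqrt{\frac{1}{6} \cdot 0 + 2} = \sqrt{0 + 2} = \sqrt{2}$)
$b = -72078$ ($b = 246 \left(-293\right) = -72078$)
$\frac{142557 + 359558}{b - 12541 v{\left(-2 \right)}} = \frac{142557 + 359558}{-72078 - 12541 \sqrt{2}} = \frac{502115}{-72078 - 12541 \sqrt{2}}$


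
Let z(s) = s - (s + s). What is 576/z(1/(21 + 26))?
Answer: -27072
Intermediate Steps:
z(s) = -s (z(s) = s - 2*s = -s)
576/z(1/(21 + 26)) = 576/((-1/(21 + 26))) = 576/((-1/47)) = 576/((-1*1/47)) = 576/(-1/47) = 576*(-47) = -27072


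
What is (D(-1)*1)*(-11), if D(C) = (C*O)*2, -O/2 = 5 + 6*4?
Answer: -1276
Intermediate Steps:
O = -58 (O = -2*(5 + 6*4) = -2*(5 + 24) = -2*29 = -58)
D(C) = -116*C (D(C) = (C*(-58))*2 = -58*C*2 = -116*C)
(D(-1)*1)*(-11) = (-116*(-1)*1)*(-11) = (116*1)*(-11) = 116*(-11) = -1276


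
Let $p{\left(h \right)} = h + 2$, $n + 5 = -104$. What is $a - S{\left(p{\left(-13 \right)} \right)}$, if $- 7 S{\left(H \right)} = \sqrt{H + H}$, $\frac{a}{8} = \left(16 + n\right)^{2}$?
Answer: $69192 + \frac{i \sqrt{22}}{7} \approx 69192.0 + 0.67006 i$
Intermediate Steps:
$n = -109$ ($n = -5 - 104 = -109$)
$p{\left(h \right)} = 2 + h$
$a = 69192$ ($a = 8 \left(16 - 109\right)^{2} = 8 \left(-93\right)^{2} = 8 \cdot 8649 = 69192$)
$S{\left(H \right)} = - \frac{\sqrt{2} \sqrt{H}}{7}$ ($S{\left(H \right)} = - \frac{\sqrt{H + H}}{7} = - \frac{\sqrt{2 H}}{7} = - \frac{\sqrt{2} \sqrt{H}}{7}$)
$a - S{\left(p{\left(-13 \right)} \right)} = 69192 - - \frac{\sqrt{2} \sqrt{2 - 13}}{7} = 69192 - - \frac{\sqrt{2} \sqrt{-11}}{7} = 69192 - - \frac{\sqrt{2} i \sqrt{11}}{7} = 69192 - - \frac{i \sqrt{22}}{7} = 69192 + \frac{i \sqrt{22}}{7}$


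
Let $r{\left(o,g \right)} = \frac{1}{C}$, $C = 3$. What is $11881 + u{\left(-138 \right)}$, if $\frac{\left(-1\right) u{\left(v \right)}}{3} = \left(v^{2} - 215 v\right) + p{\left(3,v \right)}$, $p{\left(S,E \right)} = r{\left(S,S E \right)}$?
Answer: $-134262$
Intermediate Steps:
$r{\left(o,g \right)} = \frac{1}{3}$
$p{\left(S,E \right)} = \frac{1}{3}$
$u{\left(v \right)} = -1 - 3 v^{2} + 645 v$ ($u{\left(v \right)} = - 3 \left(\left(v^{2} - 215 v\right) + \frac{1}{3}\right) = - 3 \left(\frac{1}{3} + v^{2} - 215 v\right) = -1 - 3 v^{2} + 645 v$)
$11881 + u{\left(-138 \right)} = 11881 - \left(89011 + 57132\right) = 11881 - 146143 = -134262$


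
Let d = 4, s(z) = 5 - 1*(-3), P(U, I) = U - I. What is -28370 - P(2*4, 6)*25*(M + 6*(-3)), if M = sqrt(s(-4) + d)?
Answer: -27470 - 100*sqrt(3) ≈ -27643.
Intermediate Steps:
s(z) = 8 (s(z) = 5 + 3 = 8)
M = 2*sqrt(3) (M = sqrt(8 + 4) = sqrt(12) = 2*sqrt(3) ≈ 3.4641)
-28370 - P(2*4, 6)*25*(M + 6*(-3)) = -28370 - (2*4 - 1*6)*25*(2*sqrt(3) + 6*(-3)) = -28370 - (8 - 6)*25*(2*sqrt(3) - 18) = -28370 - 2*25*(-18 + 2*sqrt(3)) = -28370 - 50*(-18 + 2*sqrt(3)) = -28370 - (-900 + 100*sqrt(3)) = -28370 + (900 - 100*sqrt(3)) = -27470 - 100*sqrt(3)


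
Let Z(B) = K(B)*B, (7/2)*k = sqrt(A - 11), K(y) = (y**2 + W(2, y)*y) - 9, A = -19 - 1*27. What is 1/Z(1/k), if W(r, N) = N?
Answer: -228*I*sqrt(57)/7525 ≈ -0.22875*I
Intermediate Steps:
A = -46 (A = -19 - 27 = -46)
K(y) = -9 + 2*y**2 (K(y) = (y**2 + y*y) - 9 = (y**2 + y**2) - 9 = 2*y**2 - 9 = -9 + 2*y**2)
k = 2*I*sqrt(57)/7 (k = 2*sqrt(-46 - 11)/7 = 2*sqrt(-57)/7 = 2*(I*sqrt(57))/7 = 2*I*sqrt(57)/7 ≈ 2.1571*I)
Z(B) = B*(-9 + 2*B**2) (Z(B) = (-9 + 2*B**2)*B = B*(-9 + 2*B**2))
1/Z(1/k) = 1/((-9 + 2*(1/(2*I*sqrt(57)/7))**2)/((2*I*sqrt(57)/7))) = 1/((-7*I*sqrt(57)/114)*(-9 + 2*(-7*I*sqrt(57)/114)**2)) = 1/((-7*I*sqrt(57)/114)*(-9 + 2*(-49/228))) = 1/((-7*I*sqrt(57)/114)*(-9 - 49/114)) = 1/(-7*I*sqrt(57)/114*(-1075/114)) = 1/(7525*I*sqrt(57)/12996) = -228*I*sqrt(57)/7525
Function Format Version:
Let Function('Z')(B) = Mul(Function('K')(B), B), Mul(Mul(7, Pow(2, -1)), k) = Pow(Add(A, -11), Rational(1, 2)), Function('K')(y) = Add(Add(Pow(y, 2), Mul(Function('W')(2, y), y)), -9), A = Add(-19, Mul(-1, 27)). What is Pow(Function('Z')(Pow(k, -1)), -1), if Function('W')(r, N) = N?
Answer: Mul(Rational(-228, 7525), I, Pow(57, Rational(1, 2))) ≈ Mul(-0.22875, I)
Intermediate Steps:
A = -46 (A = Add(-19, -27) = -46)
Function('K')(y) = Add(-9, Mul(2, Pow(y, 2))) (Function('K')(y) = Add(Add(Pow(y, 2), Mul(y, y)), -9) = Add(Add(Pow(y, 2), Pow(y, 2)), -9) = Add(Mul(2, Pow(y, 2)), -9) = Add(-9, Mul(2, Pow(y, 2))))
k = Mul(Rational(2, 7), I, Pow(57, Rational(1, 2))) (k = Mul(Rational(2, 7), Pow(Add(-46, -11), Rational(1, 2))) = Mul(Rational(2, 7), Pow(-57, Rational(1, 2))) = Mul(Rational(2, 7), Mul(I, Pow(57, Rational(1, 2)))) = Mul(Rational(2, 7), I, Pow(57, Rational(1, 2))) ≈ Mul(2.1571, I))
Function('Z')(B) = Mul(B, Add(-9, Mul(2, Pow(B, 2)))) (Function('Z')(B) = Mul(Add(-9, Mul(2, Pow(B, 2))), B) = Mul(B, Add(-9, Mul(2, Pow(B, 2)))))
Pow(Function('Z')(Pow(k, -1)), -1) = Pow(Mul(Pow(Mul(Rational(2, 7), I, Pow(57, Rational(1, 2))), -1), Add(-9, Mul(2, Pow(Pow(Mul(Rational(2, 7), I, Pow(57, Rational(1, 2))), -1), 2)))), -1) = Pow(Mul(Mul(Rational(-7, 114), I, Pow(57, Rational(1, 2))), Add(-9, Mul(2, Pow(Mul(Rational(-7, 114), I, Pow(57, Rational(1, 2))), 2)))), -1) = Pow(Mul(Mul(Rational(-7, 114), I, Pow(57, Rational(1, 2))), Add(-9, Mul(2, Rational(-49, 228)))), -1) = Pow(Mul(Mul(Rational(-7, 114), I, Pow(57, Rational(1, 2))), Add(-9, Rational(-49, 114))), -1) = Pow(Mul(Mul(Rational(-7, 114), I, Pow(57, Rational(1, 2))), Rational(-1075, 114)), -1) = Pow(Mul(Rational(7525, 12996), I, Pow(57, Rational(1, 2))), -1) = Mul(Rational(-228, 7525), I, Pow(57, Rational(1, 2)))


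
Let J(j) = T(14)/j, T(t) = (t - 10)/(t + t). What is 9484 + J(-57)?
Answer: 3784115/399 ≈ 9484.0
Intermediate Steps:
T(t) = (-10 + t)/(2*t) (T(t) = (-10 + t)/((2*t)) = (-10 + t)*(1/(2*t)) = (-10 + t)/(2*t))
J(j) = 1/(7*j) (J(j) = ((1/2)*(-10 + 14)/14)/j = ((1/2)*(1/14)*4)/j = 1/(7*j))
9484 + J(-57) = 9484 + (1/7)/(-57) = 9484 + (1/7)*(-1/57) = 9484 - 1/399 = 3784115/399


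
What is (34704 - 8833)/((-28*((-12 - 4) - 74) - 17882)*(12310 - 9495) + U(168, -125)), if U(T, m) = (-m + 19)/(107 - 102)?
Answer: -129355/216220006 ≈ -0.00059826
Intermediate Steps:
U(T, m) = 19/5 - m/5 (U(T, m) = (19 - m)/5 = (19 - m)*(⅕) = 19/5 - m/5)
(34704 - 8833)/((-28*((-12 - 4) - 74) - 17882)*(12310 - 9495) + U(168, -125)) = (34704 - 8833)/((-28*((-12 - 4) - 74) - 17882)*(12310 - 9495) + (19/5 - ⅕*(-125))) = 25871/((-28*(-16 - 74) - 17882)*2815 + (19/5 + 25)) = 25871/((-28*(-90) - 17882)*2815 + 144/5) = 25871/((2520 - 17882)*2815 + 144/5) = 25871/(-15362*2815 + 144/5) = 25871/(-43244030 + 144/5) = 25871/(-216220006/5) = 25871*(-5/216220006) = -129355/216220006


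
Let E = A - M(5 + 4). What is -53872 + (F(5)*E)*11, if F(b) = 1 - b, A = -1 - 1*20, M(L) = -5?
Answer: -53168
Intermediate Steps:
A = -21 (A = -1 - 20 = -21)
E = -16 (E = -21 - 1*(-5) = -21 + 5 = -16)
-53872 + (F(5)*E)*11 = -53872 + ((1 - 1*5)*(-16))*11 = -53872 + ((1 - 5)*(-16))*11 = -53872 - 4*(-16)*11 = -53872 + 64*11 = -53872 + 704 = -53168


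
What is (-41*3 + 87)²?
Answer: 1296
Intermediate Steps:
(-41*3 + 87)² = (-123 + 87)² = (-36)² = 1296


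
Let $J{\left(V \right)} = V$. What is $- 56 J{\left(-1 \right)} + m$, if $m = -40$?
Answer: $16$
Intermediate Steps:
$- 56 J{\left(-1 \right)} + m = \left(-56\right) \left(-1\right) - 40 = 56 - 40 = 16$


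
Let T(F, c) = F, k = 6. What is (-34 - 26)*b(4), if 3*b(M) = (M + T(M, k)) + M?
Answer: -240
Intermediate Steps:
b(M) = M (b(M) = ((M + M) + M)/3 = (2*M + M)/3 = (3*M)/3 = M)
(-34 - 26)*b(4) = (-34 - 26)*4 = -60*4 = -240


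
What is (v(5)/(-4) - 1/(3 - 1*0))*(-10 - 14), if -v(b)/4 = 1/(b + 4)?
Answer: 16/3 ≈ 5.3333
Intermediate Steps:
v(b) = -4/(4 + b) (v(b) = -4/(b + 4) = -4/(4 + b))
(v(5)/(-4) - 1/(3 - 1*0))*(-10 - 14) = (-4/(4 + 5)/(-4) - 1/(3 - 1*0))*(-10 - 14) = (-4/9*(-¼) - 1/(3 + 0))*(-24) = (-4*⅑*(-¼) - 1/3)*(-24) = (-4/9*(-¼) - 1*⅓)*(-24) = (⅑ - ⅓)*(-24) = -2/9*(-24) = 16/3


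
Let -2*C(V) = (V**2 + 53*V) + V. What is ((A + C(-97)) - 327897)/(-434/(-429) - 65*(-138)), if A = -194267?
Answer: -449806071/7697128 ≈ -58.438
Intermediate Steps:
C(V) = -27*V - V**2/2 (C(V) = -((V**2 + 53*V) + V)/2 = -(V**2 + 54*V)/2 = -27*V - V**2/2)
((A + C(-97)) - 327897)/(-434/(-429) - 65*(-138)) = ((-194267 - 1/2*(-97)*(54 - 97)) - 327897)/(-434/(-429) - 65*(-138)) = ((-194267 - 1/2*(-97)*(-43)) - 327897)/(-434*(-1/429) + 8970) = ((-194267 - 4171/2) - 327897)/(434/429 + 8970) = (-392705/2 - 327897)/(3848564/429) = -1048499/2*429/3848564 = -449806071/7697128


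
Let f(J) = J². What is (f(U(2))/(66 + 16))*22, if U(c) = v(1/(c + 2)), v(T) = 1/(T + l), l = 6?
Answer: 176/25625 ≈ 0.0068683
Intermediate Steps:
v(T) = 1/(6 + T) (v(T) = 1/(T + 6) = 1/(6 + T))
U(c) = 1/(6 + 1/(2 + c)) (U(c) = 1/(6 + 1/(c + 2)) = 1/(6 + 1/(2 + c)))
(f(U(2))/(66 + 16))*22 = (((2 + 2)/(13 + 6*2))²/(66 + 16))*22 = ((4/(13 + 12))²/82)*22 = ((4/25)²/82)*22 = ((1/82)*(16/625))*22 = (8/25625)*22 = 176/25625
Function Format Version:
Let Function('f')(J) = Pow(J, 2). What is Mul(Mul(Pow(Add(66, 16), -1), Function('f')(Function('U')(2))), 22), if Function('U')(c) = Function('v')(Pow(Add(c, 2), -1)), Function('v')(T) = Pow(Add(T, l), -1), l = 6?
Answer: Rational(176, 25625) ≈ 0.0068683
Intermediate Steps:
Function('v')(T) = Pow(Add(6, T), -1) (Function('v')(T) = Pow(Add(T, 6), -1) = Pow(Add(6, T), -1))
Function('U')(c) = Pow(Add(6, Pow(Add(2, c), -1)), -1) (Function('U')(c) = Pow(Add(6, Pow(Add(c, 2), -1)), -1) = Pow(Add(6, Pow(Add(2, c), -1)), -1))
Mul(Mul(Pow(Add(66, 16), -1), Function('f')(Function('U')(2))), 22) = Mul(Mul(Pow(Add(66, 16), -1), Pow(Mul(Pow(Add(13, Mul(6, 2)), -1), Add(2, 2)), 2)), 22) = Mul(Mul(Pow(82, -1), Pow(Mul(Pow(Add(13, 12), -1), 4), 2)), 22) = Mul(Mul(Rational(1, 82), Pow(Mul(Pow(25, -1), 4), 2)), 22) = Mul(Mul(Rational(1, 82), Pow(Mul(Rational(1, 25), 4), 2)), 22) = Mul(Mul(Rational(1, 82), Pow(Rational(4, 25), 2)), 22) = Mul(Mul(Rational(1, 82), Rational(16, 625)), 22) = Mul(Rational(8, 25625), 22) = Rational(176, 25625)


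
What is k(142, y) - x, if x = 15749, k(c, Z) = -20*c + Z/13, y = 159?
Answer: -241498/13 ≈ -18577.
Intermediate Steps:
k(c, Z) = -20*c + Z/13 (k(c, Z) = -20*c + Z*(1/13) = -20*c + Z/13)
k(142, y) - x = (-20*142 + (1/13)*159) - 1*15749 = (-2840 + 159/13) - 15749 = -36761/13 - 15749 = -241498/13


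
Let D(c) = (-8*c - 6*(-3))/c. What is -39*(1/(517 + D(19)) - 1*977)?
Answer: 369179226/9689 ≈ 38103.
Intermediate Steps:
D(c) = (18 - 8*c)/c (D(c) = (-8*c + 18)/c = (18 - 8*c)/c)
-39*(1/(517 + D(19)) - 1*977) = -39*(1/(517 + (-8 + 18/19)) - 1*977) = -39*(1/(517 + (-8 + 18*(1/19))) - 977) = -39*(1/(517 + (-8 + 18/19)) - 977) = -39*(1/(517 - 134/19) - 977) = -39*(1/(9689/19) - 977) = -39*(19/9689 - 977) = -39*(-9466134/9689) = 369179226/9689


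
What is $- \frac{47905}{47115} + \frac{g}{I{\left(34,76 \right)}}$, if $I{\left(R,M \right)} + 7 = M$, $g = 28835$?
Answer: $\frac{90350372}{216729} \approx 416.88$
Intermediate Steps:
$I{\left(R,M \right)} = -7 + M$
$- \frac{47905}{47115} + \frac{g}{I{\left(34,76 \right)}} = - \frac{47905}{47115} + \frac{28835}{-7 + 76} = \left(-47905\right) \frac{1}{47115} + \frac{28835}{69} = - \frac{9581}{9423} + 28835 \cdot \frac{1}{69} = - \frac{9581}{9423} + \frac{28835}{69} = \frac{90350372}{216729}$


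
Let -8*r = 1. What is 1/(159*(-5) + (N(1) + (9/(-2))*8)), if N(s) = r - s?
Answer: -8/6657 ≈ -0.0012017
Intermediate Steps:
r = -⅛ (r = -⅛*1 = -⅛ ≈ -0.12500)
N(s) = -⅛ - s
1/(159*(-5) + (N(1) + (9/(-2))*8)) = 1/(159*(-5) + ((-⅛ - 1*1) + (9/(-2))*8)) = 1/(-795 + ((-⅛ - 1) + (9*(-½))*8)) = 1/(-795 + (-9/8 - 9/2*8)) = 1/(-795 + (-9/8 - 36)) = 1/(-795 - 297/8) = 1/(-6657/8) = -8/6657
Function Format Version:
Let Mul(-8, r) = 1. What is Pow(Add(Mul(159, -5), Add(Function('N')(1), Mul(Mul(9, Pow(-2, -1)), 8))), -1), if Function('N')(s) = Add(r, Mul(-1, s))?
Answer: Rational(-8, 6657) ≈ -0.0012017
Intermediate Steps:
r = Rational(-1, 8) (r = Mul(Rational(-1, 8), 1) = Rational(-1, 8) ≈ -0.12500)
Function('N')(s) = Add(Rational(-1, 8), Mul(-1, s))
Pow(Add(Mul(159, -5), Add(Function('N')(1), Mul(Mul(9, Pow(-2, -1)), 8))), -1) = Pow(Add(Mul(159, -5), Add(Add(Rational(-1, 8), Mul(-1, 1)), Mul(Mul(9, Pow(-2, -1)), 8))), -1) = Pow(Add(-795, Add(Add(Rational(-1, 8), -1), Mul(Mul(9, Rational(-1, 2)), 8))), -1) = Pow(Add(-795, Add(Rational(-9, 8), Mul(Rational(-9, 2), 8))), -1) = Pow(Add(-795, Add(Rational(-9, 8), -36)), -1) = Pow(Add(-795, Rational(-297, 8)), -1) = Pow(Rational(-6657, 8), -1) = Rational(-8, 6657)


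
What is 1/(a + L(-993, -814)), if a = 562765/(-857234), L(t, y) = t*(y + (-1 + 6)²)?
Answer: 122462/95946079979 ≈ 1.2764e-6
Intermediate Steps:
L(t, y) = t*(25 + y) (L(t, y) = t*(y + 5²) = t*(y + 25) = t*(25 + y))
a = -80395/122462 (a = 562765*(-1/857234) = -80395/122462 ≈ -0.65649)
1/(a + L(-993, -814)) = 1/(-80395/122462 - 993*(25 - 814)) = 1/(-80395/122462 - 993*(-789)) = 1/(-80395/122462 + 783477) = 1/(95946079979/122462) = 122462/95946079979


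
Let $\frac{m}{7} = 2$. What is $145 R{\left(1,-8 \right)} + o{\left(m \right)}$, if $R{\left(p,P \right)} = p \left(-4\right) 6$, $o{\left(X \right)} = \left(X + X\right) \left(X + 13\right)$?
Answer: $-2724$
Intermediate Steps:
$m = 14$ ($m = 7 \cdot 2 = 14$)
$o{\left(X \right)} = 2 X \left(13 + X\right)$
$R{\left(p,P \right)} = - 24 p$ ($R{\left(p,P \right)} = - 4 p 6 = - 24 p$)
$145 R{\left(1,-8 \right)} + o{\left(m \right)} = 145 \left(\left(-24\right) 1\right) + 2 \cdot 14 \left(13 + 14\right) = 145 \left(-24\right) + 2 \cdot 14 \cdot 27 = -3480 + 756 = -2724$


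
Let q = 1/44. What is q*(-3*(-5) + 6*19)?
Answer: 129/44 ≈ 2.9318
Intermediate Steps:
q = 1/44 ≈ 0.022727
q*(-3*(-5) + 6*19) = (-3*(-5) + 6*19)/44 = (15 + 114)/44 = (1/44)*129 = 129/44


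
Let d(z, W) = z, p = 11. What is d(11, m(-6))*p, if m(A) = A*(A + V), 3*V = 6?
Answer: 121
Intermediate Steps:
V = 2 (V = (1/3)*6 = 2)
m(A) = A*(2 + A) (m(A) = A*(A + 2) = A*(2 + A))
d(11, m(-6))*p = 11*11 = 121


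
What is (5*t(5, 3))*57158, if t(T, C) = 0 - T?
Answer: -1428950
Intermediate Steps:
t(T, C) = -T
(5*t(5, 3))*57158 = (5*(-1*5))*57158 = (5*(-5))*57158 = -25*57158 = -1428950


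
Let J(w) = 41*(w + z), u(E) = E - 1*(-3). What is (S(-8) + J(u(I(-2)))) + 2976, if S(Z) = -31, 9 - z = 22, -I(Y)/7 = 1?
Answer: 2248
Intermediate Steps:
I(Y) = -7 (I(Y) = -7*1 = -7)
u(E) = 3 + E (u(E) = E + 3 = 3 + E)
z = -13 (z = 9 - 1*22 = 9 - 22 = -13)
J(w) = -533 + 41*w (J(w) = 41*(w - 13) = 41*(-13 + w) = -533 + 41*w)
(S(-8) + J(u(I(-2)))) + 2976 = (-31 + (-533 + 41*(3 - 7))) + 2976 = (-31 + (-533 + 41*(-4))) + 2976 = (-31 + (-533 - 164)) + 2976 = (-31 - 697) + 2976 = -728 + 2976 = 2248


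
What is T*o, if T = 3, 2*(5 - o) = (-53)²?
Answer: -8397/2 ≈ -4198.5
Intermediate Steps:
o = -2799/2 (o = 5 - ½*(-53)² = 5 - ½*2809 = 5 - 2809/2 = -2799/2 ≈ -1399.5)
T*o = 3*(-2799/2) = -8397/2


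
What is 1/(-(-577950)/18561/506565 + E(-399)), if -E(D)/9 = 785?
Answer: -626823531/4428508207985 ≈ -0.00014154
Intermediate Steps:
E(D) = -7065 (E(D) = -9*785 = -7065)
1/(-(-577950)/18561/506565 + E(-399)) = 1/(-(-577950)/18561/506565 - 7065) = 1/(-(-577950)/18561*(1/506565) - 7065) = 1/(-1*(-192650/6187)*(1/506565) - 7065) = 1/((192650/6187)*(1/506565) - 7065) = 1/(38530/626823531 - 7065) = 1/(-4428508207985/626823531) = -626823531/4428508207985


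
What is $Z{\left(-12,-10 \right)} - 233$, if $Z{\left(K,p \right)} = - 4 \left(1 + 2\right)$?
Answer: $-245$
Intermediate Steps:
$Z{\left(K,p \right)} = -12$ ($Z{\left(K,p \right)} = \left(-4\right) 3 = -12$)
$Z{\left(-12,-10 \right)} - 233 = -12 - 233 = -245$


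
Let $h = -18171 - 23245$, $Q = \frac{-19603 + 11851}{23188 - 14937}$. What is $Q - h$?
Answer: $\frac{341715664}{8251} \approx 41415.0$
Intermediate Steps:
$Q = - \frac{7752}{8251} \approx -0.93952$
$h = -41416$ ($h = -18171 - 23245 = -41416$)
$Q - h = - \frac{7752}{8251} - -41416 = - \frac{7752}{8251} + 41416 = \frac{341715664}{8251}$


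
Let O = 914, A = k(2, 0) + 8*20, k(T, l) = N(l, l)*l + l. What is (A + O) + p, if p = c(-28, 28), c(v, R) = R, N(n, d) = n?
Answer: 1102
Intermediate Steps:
p = 28
k(T, l) = l + l² (k(T, l) = l*l + l = l² + l = l + l²)
A = 160 (A = 0*(1 + 0) + 8*20 = 0*1 + 160 = 0 + 160 = 160)
(A + O) + p = (160 + 914) + 28 = 1074 + 28 = 1102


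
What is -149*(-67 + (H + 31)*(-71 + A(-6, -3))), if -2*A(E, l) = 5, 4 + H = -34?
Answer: -133355/2 ≈ -66678.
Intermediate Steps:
H = -38 (H = -4 - 34 = -38)
A(E, l) = -5/2 (A(E, l) = -1/2*5 = -5/2)
-149*(-67 + (H + 31)*(-71 + A(-6, -3))) = -149*(-67 + (-38 + 31)*(-71 - 5/2)) = -149*(-67 - 7*(-147/2)) = -149*(-67 + 1029/2) = -149*895/2 = -133355/2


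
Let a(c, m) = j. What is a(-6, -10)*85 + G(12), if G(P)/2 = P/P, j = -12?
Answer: -1018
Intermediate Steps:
a(c, m) = -12
G(P) = 2 (G(P) = 2*(P/P) = 2*1 = 2)
a(-6, -10)*85 + G(12) = -12*85 + 2 = -1020 + 2 = -1018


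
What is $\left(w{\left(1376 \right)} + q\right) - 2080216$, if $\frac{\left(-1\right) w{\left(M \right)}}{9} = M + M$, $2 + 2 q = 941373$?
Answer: $- \frac{3268597}{2} \approx -1.6343 \cdot 10^{6}$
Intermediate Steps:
$q = \frac{941371}{2}$ ($q = -1 + \frac{1}{2} \cdot 941373 = -1 + \frac{941373}{2} = \frac{941371}{2} \approx 4.7069 \cdot 10^{5}$)
$w{\left(M \right)} = - 18 M$ ($w{\left(M \right)} = - 9 \left(M + M\right) = - 9 \cdot 2 M = - 18 M$)
$\left(w{\left(1376 \right)} + q\right) - 2080216 = \left(\left(-18\right) 1376 + \frac{941371}{2}\right) - 2080216 = \left(-24768 + \frac{941371}{2}\right) - 2080216 = \frac{891835}{2} - 2080216 = - \frac{3268597}{2}$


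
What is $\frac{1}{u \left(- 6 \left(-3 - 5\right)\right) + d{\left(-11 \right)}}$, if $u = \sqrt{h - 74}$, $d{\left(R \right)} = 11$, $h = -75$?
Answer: $\frac{11}{343417} - \frac{48 i \sqrt{149}}{343417} \approx 3.2031 \cdot 10^{-5} - 0.0017061 i$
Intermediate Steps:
$u = i \sqrt{149}$ ($u = \sqrt{-75 - 74} = \sqrt{-149} = i \sqrt{149} \approx 12.207 i$)
$\frac{1}{u \left(- 6 \left(-3 - 5\right)\right) + d{\left(-11 \right)}} = \frac{1}{i \sqrt{149} \left(- 6 \left(-3 - 5\right)\right) + 11} = \frac{1}{i \sqrt{149} \left(\left(-6\right) \left(-8\right)\right) + 11} = \frac{1}{i \sqrt{149} \cdot 48 + 11} = \frac{1}{48 i \sqrt{149} + 11} = \frac{1}{11 + 48 i \sqrt{149}}$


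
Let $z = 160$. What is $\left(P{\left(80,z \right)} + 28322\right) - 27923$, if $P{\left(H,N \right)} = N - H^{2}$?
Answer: $-5841$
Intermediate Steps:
$\left(P{\left(80,z \right)} + 28322\right) - 27923 = \left(\left(160 - 80^{2}\right) + 28322\right) - 27923 = \left(\left(160 - 6400\right) + 28322\right) - 27923 = \left(-6240 + 28322\right) - 27923 = 22082 - 27923 = -5841$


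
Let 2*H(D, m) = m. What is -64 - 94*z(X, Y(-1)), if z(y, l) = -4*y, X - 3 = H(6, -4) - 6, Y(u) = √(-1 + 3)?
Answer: -1944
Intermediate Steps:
Y(u) = √2
H(D, m) = m/2
X = -5 (X = 3 + ((½)*(-4) - 6) = 3 + (-2 - 6) = 3 - 8 = -5)
-64 - 94*z(X, Y(-1)) = -64 - (-376)*(-5) = -64 - 94*20 = -64 - 1880 = -1944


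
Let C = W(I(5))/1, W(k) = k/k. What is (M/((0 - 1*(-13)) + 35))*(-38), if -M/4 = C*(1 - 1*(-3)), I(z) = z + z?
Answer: 38/3 ≈ 12.667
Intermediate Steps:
I(z) = 2*z
W(k) = 1
C = 1 (C = 1/1 = 1*1 = 1)
M = -16 (M = -4*(1 - 1*(-3)) = -4*(1 + 3) = -4*4 = -16)
(M/((0 - 1*(-13)) + 35))*(-38) = (-16/((0 - 1*(-13)) + 35))*(-38) = (-16/((0 + 13) + 35))*(-38) = (-16/(13 + 35))*(-38) = (-16/48)*(-38) = ((1/48)*(-16))*(-38) = -⅓*(-38) = 38/3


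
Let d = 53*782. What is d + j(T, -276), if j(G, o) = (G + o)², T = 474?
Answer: 80650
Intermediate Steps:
d = 41446
d + j(T, -276) = 41446 + (474 - 276)² = 41446 + 198² = 41446 + 39204 = 80650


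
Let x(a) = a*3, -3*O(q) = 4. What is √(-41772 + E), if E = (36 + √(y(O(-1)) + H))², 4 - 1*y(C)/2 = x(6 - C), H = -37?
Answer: √(-40549 + 72*I*√73) ≈ 1.527 + 201.37*I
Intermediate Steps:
O(q) = -4/3 (O(q) = -⅓*4 = -4/3)
x(a) = 3*a
y(C) = -28 + 6*C (y(C) = 8 - 6*(6 - C) = 8 - 2*(18 - 3*C) = 8 + (-36 + 6*C) = -28 + 6*C)
E = (36 + I*√73)² (E = (36 + √((-28 + 6*(-4/3)) - 37))² = (36 + √((-28 - 8) - 37))² = (36 + √(-36 - 37))² = (36 + √(-73))² = (36 + I*√73)² ≈ 1223.0 + 615.17*I)
√(-41772 + E) = √(-41772 + (36 + I*√73)²)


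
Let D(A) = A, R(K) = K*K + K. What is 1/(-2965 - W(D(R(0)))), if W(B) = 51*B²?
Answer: -1/2965 ≈ -0.00033727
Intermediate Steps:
R(K) = K + K² (R(K) = K² + K = K + K²)
1/(-2965 - W(D(R(0)))) = 1/(-2965 - 51*(0*(1 + 0))²) = 1/(-2965 - 51*(0*1)²) = 1/(-2965 - 51*0²) = 1/(-2965 - 51*0) = 1/(-2965 - 1*0) = 1/(-2965 + 0) = 1/(-2965) = -1/2965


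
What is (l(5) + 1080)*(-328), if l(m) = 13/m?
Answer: -1775464/5 ≈ -3.5509e+5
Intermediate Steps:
(l(5) + 1080)*(-328) = (13/5 + 1080)*(-328) = (5413/5)*(-328) = -1775464/5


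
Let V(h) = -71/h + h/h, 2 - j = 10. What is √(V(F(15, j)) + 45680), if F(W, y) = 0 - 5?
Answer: 2*√285595/5 ≈ 213.76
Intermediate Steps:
j = -8 (j = 2 - 1*10 = 2 - 10 = -8)
F(W, y) = -5
V(h) = 1 - 71/h (V(h) = -71/h + 1 = 1 - 71/h)
√(V(F(15, j)) + 45680) = √((-71 - 5)/(-5) + 45680) = √(-⅕*(-76) + 45680) = √(76/5 + 45680) = √(228476/5) = 2*√285595/5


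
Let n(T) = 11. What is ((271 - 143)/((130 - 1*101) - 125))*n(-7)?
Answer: -44/3 ≈ -14.667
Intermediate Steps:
((271 - 143)/((130 - 1*101) - 125))*n(-7) = ((271 - 143)/((130 - 1*101) - 125))*11 = (128/((130 - 101) - 125))*11 = (128/(29 - 125))*11 = (128/(-96))*11 = (128*(-1/96))*11 = -4/3*11 = -44/3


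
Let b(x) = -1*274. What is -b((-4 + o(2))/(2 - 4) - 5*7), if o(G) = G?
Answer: 274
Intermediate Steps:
b(x) = -274
-b((-4 + o(2))/(2 - 4) - 5*7) = -1*(-274) = 274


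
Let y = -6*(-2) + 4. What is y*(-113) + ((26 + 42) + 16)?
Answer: -1724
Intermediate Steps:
y = 16 (y = 12 + 4 = 16)
y*(-113) + ((26 + 42) + 16) = 16*(-113) + ((26 + 42) + 16) = -1808 + (68 + 16) = -1808 + 84 = -1724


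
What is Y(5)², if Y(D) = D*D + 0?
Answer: 625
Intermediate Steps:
Y(D) = D² (Y(D) = D² + 0 = D²)
Y(5)² = (5²)² = 25² = 625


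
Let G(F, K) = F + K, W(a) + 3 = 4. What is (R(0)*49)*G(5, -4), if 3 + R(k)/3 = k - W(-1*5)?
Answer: -588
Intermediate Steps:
W(a) = 1 (W(a) = -3 + 4 = 1)
R(k) = -12 + 3*k (R(k) = -9 + 3*(k - 1*1) = -9 + 3*(k - 1) = -9 + 3*(-1 + k) = -9 + (-3 + 3*k) = -12 + 3*k)
(R(0)*49)*G(5, -4) = ((-12 + 3*0)*49)*(5 - 4) = ((-12 + 0)*49)*1 = -12*49*1 = -588*1 = -588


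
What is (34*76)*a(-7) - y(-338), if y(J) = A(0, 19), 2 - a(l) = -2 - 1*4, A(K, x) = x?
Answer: 20653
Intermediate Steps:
a(l) = 8 (a(l) = 2 - (-2 - 1*4) = 2 - (-2 - 4) = 2 - 1*(-6) = 2 + 6 = 8)
y(J) = 19
(34*76)*a(-7) - y(-338) = (34*76)*8 - 1*19 = 2584*8 - 19 = 20672 - 19 = 20653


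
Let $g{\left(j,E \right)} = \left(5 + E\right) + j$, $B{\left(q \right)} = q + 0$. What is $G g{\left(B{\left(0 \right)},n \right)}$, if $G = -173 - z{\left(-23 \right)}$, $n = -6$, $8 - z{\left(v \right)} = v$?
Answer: $204$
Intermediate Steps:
$z{\left(v \right)} = 8 - v$
$B{\left(q \right)} = q$
$g{\left(j,E \right)} = 5 + E + j$
$G = -204$ ($G = -173 - \left(8 - -23\right) = -173 - \left(8 + 23\right) = -173 - 31 = -204$)
$G g{\left(B{\left(0 \right)},n \right)} = - 204 \left(5 - 6 + 0\right) = \left(-204\right) \left(-1\right) = 204$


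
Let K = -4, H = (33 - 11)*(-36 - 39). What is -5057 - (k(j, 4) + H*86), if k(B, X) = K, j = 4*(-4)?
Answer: 136847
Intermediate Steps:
H = -1650 (H = 22*(-75) = -1650)
j = -16
k(B, X) = -4
-5057 - (k(j, 4) + H*86) = -5057 - (-4 - 1650*86) = -5057 - (-4 - 141900) = -5057 - 1*(-141904) = -5057 + 141904 = 136847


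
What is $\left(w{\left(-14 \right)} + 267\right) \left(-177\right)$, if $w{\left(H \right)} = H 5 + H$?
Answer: $-32391$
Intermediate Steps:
$w{\left(H \right)} = 6 H$ ($w{\left(H \right)} = 5 H + H = 6 H$)
$\left(w{\left(-14 \right)} + 267\right) \left(-177\right) = \left(6 \left(-14\right) + 267\right) \left(-177\right) = \left(-84 + 267\right) \left(-177\right) = 183 \left(-177\right) = -32391$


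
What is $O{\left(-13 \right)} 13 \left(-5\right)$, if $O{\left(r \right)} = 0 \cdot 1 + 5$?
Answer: $-325$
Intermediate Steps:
$O{\left(r \right)} = 5$ ($O{\left(r \right)} = 0 + 5 = 5$)
$O{\left(-13 \right)} 13 \left(-5\right) = 5 \cdot 13 \left(-5\right) = 5 \left(-65\right) = -325$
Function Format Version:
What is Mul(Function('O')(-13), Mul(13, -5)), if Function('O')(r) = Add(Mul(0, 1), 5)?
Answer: -325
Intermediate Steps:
Function('O')(r) = 5 (Function('O')(r) = Add(0, 5) = 5)
Mul(Function('O')(-13), Mul(13, -5)) = Mul(5, Mul(13, -5)) = Mul(5, -65) = -325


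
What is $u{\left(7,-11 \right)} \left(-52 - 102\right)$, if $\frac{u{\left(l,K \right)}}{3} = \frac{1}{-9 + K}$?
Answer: $\frac{231}{10} \approx 23.1$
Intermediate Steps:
$u{\left(l,K \right)} = \frac{3}{-9 + K}$
$u{\left(7,-11 \right)} \left(-52 - 102\right) = \frac{3}{-9 - 11} \left(-52 - 102\right) = \frac{3}{-20} \left(-154\right) = 3 \left(- \frac{1}{20}\right) \left(-154\right) = \left(- \frac{3}{20}\right) \left(-154\right) = \frac{231}{10}$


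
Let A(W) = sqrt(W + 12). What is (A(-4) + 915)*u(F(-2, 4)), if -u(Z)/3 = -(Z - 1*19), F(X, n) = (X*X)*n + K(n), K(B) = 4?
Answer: 2745 + 6*sqrt(2) ≈ 2753.5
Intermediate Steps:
F(X, n) = 4 + n*X**2 (F(X, n) = (X*X)*n + 4 = X**2*n + 4 = n*X**2 + 4 = 4 + n*X**2)
u(Z) = -57 + 3*Z (u(Z) = -(-3)*(Z - 1*19) = -(-3)*(Z - 19) = -(-3)*(-19 + Z) = -3*(19 - Z) = -57 + 3*Z)
A(W) = sqrt(12 + W)
(A(-4) + 915)*u(F(-2, 4)) = (sqrt(12 - 4) + 915)*(-57 + 3*(4 + 4*(-2)**2)) = (sqrt(8) + 915)*(-57 + 3*(4 + 4*4)) = (2*sqrt(2) + 915)*(-57 + 3*(4 + 16)) = (915 + 2*sqrt(2))*(-57 + 3*20) = (915 + 2*sqrt(2))*(-57 + 60) = (915 + 2*sqrt(2))*3 = 2745 + 6*sqrt(2)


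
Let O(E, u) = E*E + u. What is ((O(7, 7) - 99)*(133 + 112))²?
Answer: 110986225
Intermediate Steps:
O(E, u) = u + E² (O(E, u) = E² + u = u + E²)
((O(7, 7) - 99)*(133 + 112))² = (((7 + 7²) - 99)*(133 + 112))² = (((7 + 49) - 99)*245)² = ((56 - 99)*245)² = (-43*245)² = (-10535)² = 110986225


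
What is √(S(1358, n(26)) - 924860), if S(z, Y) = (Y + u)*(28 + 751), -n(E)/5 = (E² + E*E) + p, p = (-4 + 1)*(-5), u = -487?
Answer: 111*I*√538 ≈ 2574.6*I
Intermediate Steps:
p = 15 (p = -3*(-5) = 15)
n(E) = -75 - 10*E² (n(E) = -5*((E² + E*E) + 15) = -5*((E² + E²) + 15) = -5*(2*E² + 15) = -5*(15 + 2*E²) = -75 - 10*E²)
S(z, Y) = -379373 + 779*Y (S(z, Y) = (Y - 487)*(28 + 751) = (-487 + Y)*779 = -379373 + 779*Y)
√(S(1358, n(26)) - 924860) = √((-379373 + 779*(-75 - 10*26²)) - 924860) = √((-379373 + 779*(-75 - 10*676)) - 924860) = √((-379373 + 779*(-75 - 6760)) - 924860) = √((-379373 + 779*(-6835)) - 924860) = √((-379373 - 5324465) - 924860) = √(-5703838 - 924860) = √(-6628698) = 111*I*√538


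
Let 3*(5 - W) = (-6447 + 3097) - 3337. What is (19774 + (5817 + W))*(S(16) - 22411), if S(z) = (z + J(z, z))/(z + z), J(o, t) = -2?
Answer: -9977182425/16 ≈ -6.2357e+8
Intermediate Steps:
W = 2234 (W = 5 - ((-6447 + 3097) - 3337)/3 = 5 - (-3350 - 3337)/3 = 5 - 1/3*(-6687) = 5 + 2229 = 2234)
S(z) = (-2 + z)/(2*z) (S(z) = (z - 2)/(z + z) = (-2 + z)/((2*z)) = (-2 + z)*(1/(2*z)) = (-2 + z)/(2*z))
(19774 + (5817 + W))*(S(16) - 22411) = (19774 + (5817 + 2234))*((1/2)*(-2 + 16)/16 - 22411) = (19774 + 8051)*((1/2)*(1/16)*14 - 22411) = 27825*(7/16 - 22411) = 27825*(-358569/16) = -9977182425/16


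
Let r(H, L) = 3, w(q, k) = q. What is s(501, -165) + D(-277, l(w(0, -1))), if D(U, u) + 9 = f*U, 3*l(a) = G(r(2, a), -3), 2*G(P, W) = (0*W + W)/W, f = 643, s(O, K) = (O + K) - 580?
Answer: -178364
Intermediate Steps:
s(O, K) = -580 + K + O (s(O, K) = (K + O) - 580 = -580 + K + O)
G(P, W) = 1/2 (G(P, W) = ((0*W + W)/W)/2 = ((0 + W)/W)/2 = (W/W)/2 = (1/2)*1 = 1/2)
l(a) = 1/6 (l(a) = (1/3)*(1/2) = 1/6)
D(U, u) = -9 + 643*U
s(501, -165) + D(-277, l(w(0, -1))) = (-580 - 165 + 501) + (-9 + 643*(-277)) = -244 + (-9 - 178111) = -244 - 178120 = -178364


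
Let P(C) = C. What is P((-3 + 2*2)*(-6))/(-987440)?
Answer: 3/493720 ≈ 6.0763e-6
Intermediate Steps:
P((-3 + 2*2)*(-6))/(-987440) = ((-3 + 2*2)*(-6))/(-987440) = ((-3 + 4)*(-6))*(-1/987440) = (1*(-6))*(-1/987440) = -6*(-1/987440) = 3/493720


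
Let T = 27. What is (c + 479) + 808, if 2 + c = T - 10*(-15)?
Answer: 1462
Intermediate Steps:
c = 175 (c = -2 + (27 - 10*(-15)) = -2 + (27 + 150) = -2 + 177 = 175)
(c + 479) + 808 = (175 + 479) + 808 = 654 + 808 = 1462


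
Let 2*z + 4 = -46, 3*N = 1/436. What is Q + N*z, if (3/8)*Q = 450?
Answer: 1569575/1308 ≈ 1200.0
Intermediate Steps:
Q = 1200 (Q = (8/3)*450 = 1200)
N = 1/1308 (N = (⅓)/436 = (⅓)*(1/436) = 1/1308 ≈ 0.00076453)
z = -25 (z = -2 + (½)*(-46) = -2 - 23 = -25)
Q + N*z = 1200 + (1/1308)*(-25) = 1200 - 25/1308 = 1569575/1308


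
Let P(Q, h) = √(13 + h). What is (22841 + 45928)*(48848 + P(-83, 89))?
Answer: 3359228112 + 68769*√102 ≈ 3.3599e+9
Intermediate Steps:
(22841 + 45928)*(48848 + P(-83, 89)) = (22841 + 45928)*(48848 + √(13 + 89)) = 68769*(48848 + √102) = 3359228112 + 68769*√102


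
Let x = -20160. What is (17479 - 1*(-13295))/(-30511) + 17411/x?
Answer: -1151630861/615101760 ≈ -1.8723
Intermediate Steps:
(17479 - 1*(-13295))/(-30511) + 17411/x = (17479 - 1*(-13295))/(-30511) + 17411/(-20160) = (17479 + 13295)*(-1/30511) + 17411*(-1/20160) = 30774*(-1/30511) - 17411/20160 = -30774/30511 - 17411/20160 = -1151630861/615101760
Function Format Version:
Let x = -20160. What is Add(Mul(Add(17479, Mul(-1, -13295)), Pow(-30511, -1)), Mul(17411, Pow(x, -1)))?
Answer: Rational(-1151630861, 615101760) ≈ -1.8723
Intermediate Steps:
Add(Mul(Add(17479, Mul(-1, -13295)), Pow(-30511, -1)), Mul(17411, Pow(x, -1))) = Add(Mul(Add(17479, Mul(-1, -13295)), Pow(-30511, -1)), Mul(17411, Pow(-20160, -1))) = Add(Mul(Add(17479, 13295), Rational(-1, 30511)), Mul(17411, Rational(-1, 20160))) = Add(Mul(30774, Rational(-1, 30511)), Rational(-17411, 20160)) = Add(Rational(-30774, 30511), Rational(-17411, 20160)) = Rational(-1151630861, 615101760)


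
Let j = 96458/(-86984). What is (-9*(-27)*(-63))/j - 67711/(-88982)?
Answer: 59249174383315/4291512878 ≈ 13806.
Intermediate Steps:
j = -48229/43492 (j = 96458*(-1/86984) = -48229/43492 ≈ -1.1089)
(-9*(-27)*(-63))/j - 67711/(-88982) = (-9*(-27)*(-63))/(-48229/43492) - 67711/(-88982) = (243*(-63))*(-43492/48229) - 67711*(-1/88982) = -15309*(-43492/48229) + 67711/88982 = 665819028/48229 + 67711/88982 = 59249174383315/4291512878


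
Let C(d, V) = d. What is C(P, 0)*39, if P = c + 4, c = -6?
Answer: -78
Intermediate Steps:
P = -2 (P = -6 + 4 = -2)
C(P, 0)*39 = -2*39 = -78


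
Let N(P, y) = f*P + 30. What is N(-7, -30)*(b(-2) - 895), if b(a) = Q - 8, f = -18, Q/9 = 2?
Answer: -138060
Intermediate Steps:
Q = 18 (Q = 9*2 = 18)
N(P, y) = 30 - 18*P (N(P, y) = -18*P + 30 = 30 - 18*P)
b(a) = 10 (b(a) = 18 - 8 = 10)
N(-7, -30)*(b(-2) - 895) = (30 - 18*(-7))*(10 - 895) = (30 + 126)*(-885) = 156*(-885) = -138060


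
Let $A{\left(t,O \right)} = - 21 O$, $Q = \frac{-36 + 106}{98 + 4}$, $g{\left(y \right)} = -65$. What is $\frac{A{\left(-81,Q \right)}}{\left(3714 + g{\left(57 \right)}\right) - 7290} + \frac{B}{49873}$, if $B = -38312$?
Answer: $- \frac{2359178979}{3086989081} \approx -0.76423$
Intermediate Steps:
$Q = \frac{35}{51}$ ($Q = \frac{70}{102} = 70 \cdot \frac{1}{102} = \frac{35}{51} \approx 0.68627$)
$\frac{A{\left(-81,Q \right)}}{\left(3714 + g{\left(57 \right)}\right) - 7290} + \frac{B}{49873} = \frac{\left(-21\right) \frac{35}{51}}{\left(3714 - 65\right) - 7290} - \frac{38312}{49873} = - \frac{245}{17 \left(3649 - 7290\right)} - \frac{38312}{49873} = - \frac{245}{17 \left(-3641\right)} - \frac{38312}{49873} = \left(- \frac{245}{17}\right) \left(- \frac{1}{3641}\right) - \frac{38312}{49873} = \frac{245}{61897} - \frac{38312}{49873} = - \frac{2359178979}{3086989081}$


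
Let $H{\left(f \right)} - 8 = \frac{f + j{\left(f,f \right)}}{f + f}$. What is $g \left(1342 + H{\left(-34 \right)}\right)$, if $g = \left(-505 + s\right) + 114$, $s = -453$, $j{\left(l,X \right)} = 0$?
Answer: $-1139822$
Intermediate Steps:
$H{\left(f \right)} = \frac{17}{2}$ ($H{\left(f \right)} = 8 + \frac{f + 0}{f + f} = 8 + \frac{f}{2 f} = 8 + f \frac{1}{2 f} = 8 + \frac{1}{2} = \frac{17}{2}$)
$g = -844$ ($g = \left(-505 - 453\right) + 114 = -958 + 114 = -844$)
$g \left(1342 + H{\left(-34 \right)}\right) = - 844 \left(1342 + \frac{17}{2}\right) = \left(-844\right) \frac{2701}{2} = -1139822$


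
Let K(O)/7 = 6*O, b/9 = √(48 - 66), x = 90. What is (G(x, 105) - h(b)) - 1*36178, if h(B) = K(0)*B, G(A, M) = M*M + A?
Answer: -25063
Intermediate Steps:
b = 27*I*√2 (b = 9*√(48 - 66) = 9*√(-18) = 9*(3*I*√2) = 27*I*√2 ≈ 38.184*I)
K(O) = 42*O (K(O) = 7*(6*O) = 42*O)
G(A, M) = A + M² (G(A, M) = M² + A = A + M²)
h(B) = 0 (h(B) = (42*0)*B = 0*B = 0)
(G(x, 105) - h(b)) - 1*36178 = ((90 + 105²) - 1*0) - 1*36178 = ((90 + 11025) + 0) - 36178 = (11115 + 0) - 36178 = 11115 - 36178 = -25063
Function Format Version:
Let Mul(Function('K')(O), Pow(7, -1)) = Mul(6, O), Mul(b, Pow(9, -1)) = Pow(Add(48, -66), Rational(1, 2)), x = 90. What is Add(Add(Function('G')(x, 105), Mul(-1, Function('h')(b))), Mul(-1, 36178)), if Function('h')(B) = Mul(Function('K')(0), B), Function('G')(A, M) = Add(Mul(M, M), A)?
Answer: -25063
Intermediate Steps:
b = Mul(27, I, Pow(2, Rational(1, 2))) (b = Mul(9, Pow(Add(48, -66), Rational(1, 2))) = Mul(9, Pow(-18, Rational(1, 2))) = Mul(9, Mul(3, I, Pow(2, Rational(1, 2)))) = Mul(27, I, Pow(2, Rational(1, 2))) ≈ Mul(38.184, I))
Function('K')(O) = Mul(42, O) (Function('K')(O) = Mul(7, Mul(6, O)) = Mul(42, O))
Function('G')(A, M) = Add(A, Pow(M, 2)) (Function('G')(A, M) = Add(Pow(M, 2), A) = Add(A, Pow(M, 2)))
Function('h')(B) = 0 (Function('h')(B) = Mul(Mul(42, 0), B) = Mul(0, B) = 0)
Add(Add(Function('G')(x, 105), Mul(-1, Function('h')(b))), Mul(-1, 36178)) = Add(Add(Add(90, Pow(105, 2)), Mul(-1, 0)), Mul(-1, 36178)) = Add(Add(Add(90, 11025), 0), -36178) = Add(Add(11115, 0), -36178) = Add(11115, -36178) = -25063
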